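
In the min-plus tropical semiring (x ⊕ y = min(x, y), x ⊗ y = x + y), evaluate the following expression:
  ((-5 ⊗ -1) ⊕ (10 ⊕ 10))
((-5 ⊗ -1) ⊕ (10 ⊕ 10)) = -6

Expand innermost to outermost. Recall ⊕ takes the minimum of its arguments and ⊗ takes their sum. Working out the expression ((-5 ⊗ -1) ⊕ (10 ⊕ 10)) gives -6.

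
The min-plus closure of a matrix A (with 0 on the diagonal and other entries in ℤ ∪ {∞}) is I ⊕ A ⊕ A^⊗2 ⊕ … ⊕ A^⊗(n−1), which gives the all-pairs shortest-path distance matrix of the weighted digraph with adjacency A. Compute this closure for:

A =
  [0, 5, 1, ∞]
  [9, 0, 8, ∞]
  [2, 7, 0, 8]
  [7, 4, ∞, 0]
Closure =
  [0, 5, 1, 9]
  [9, 0, 8, 16]
  [2, 7, 0, 8]
  [7, 4, 8, 0]

This is the Floyd-Warshall all-pairs shortest-path computation. For each intermediate vertex k = 0, 1, …, 3, update dist[i][j] ← min(dist[i][j], dist[i][k] + dist[k][j]). The final matrix gives, for each (i, j), the minimum total weight of any directed path from i to j (possibly empty when i = j).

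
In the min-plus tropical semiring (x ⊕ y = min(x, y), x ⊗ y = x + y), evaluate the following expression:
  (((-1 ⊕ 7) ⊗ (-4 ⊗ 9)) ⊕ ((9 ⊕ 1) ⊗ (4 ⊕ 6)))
(((-1 ⊕ 7) ⊗ (-4 ⊗ 9)) ⊕ ((9 ⊕ 1) ⊗ (4 ⊕ 6))) = 4

Expand innermost to outermost. Recall ⊕ takes the minimum of its arguments and ⊗ takes their sum. Working out the expression (((-1 ⊕ 7) ⊗ (-4 ⊗ 9)) ⊕ ((9 ⊕ 1) ⊗ (4 ⊕ 6))) gives 4.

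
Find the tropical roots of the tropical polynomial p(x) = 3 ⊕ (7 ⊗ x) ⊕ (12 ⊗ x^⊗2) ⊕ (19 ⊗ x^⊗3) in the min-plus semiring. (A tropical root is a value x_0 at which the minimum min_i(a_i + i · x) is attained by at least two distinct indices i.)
Roots: {-7, -5, -4}

Each tropical root is a break point of the lower envelope of the lines y = a_i + i · x (there are 4 lines, with slopes 0, 1, ..., 3). Only the lines that attain the minimum somewhere contribute to roots; other lines are dominated. Here the surviving (envelope) indices are i = 3, i = 2, i = 1, i = 0.
Intersections between consecutive envelope lines give the roots: for adjacent envelope indices i < j the intersection is x = (a_i − a_j) / (j − i). Reading off the sorted break points: {-7, -5, -4}.
Verification: at each break x_0, at least two indices attain the minimum of min_i(a_i + i · x_0).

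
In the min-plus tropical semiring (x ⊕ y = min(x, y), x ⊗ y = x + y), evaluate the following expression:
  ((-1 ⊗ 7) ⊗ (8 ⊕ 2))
((-1 ⊗ 7) ⊗ (8 ⊕ 2)) = 8

Expand innermost to outermost. Recall ⊕ takes the minimum of its arguments and ⊗ takes their sum. Working out the expression ((-1 ⊗ 7) ⊗ (8 ⊕ 2)) gives 8.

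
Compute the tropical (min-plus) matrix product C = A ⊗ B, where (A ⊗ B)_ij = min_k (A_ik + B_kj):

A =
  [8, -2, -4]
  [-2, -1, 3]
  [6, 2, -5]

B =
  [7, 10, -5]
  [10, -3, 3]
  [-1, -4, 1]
A ⊗ B =
  [-5, -8, -3]
  [2, -4, -7]
  [-6, -9, -4]

Apply the min-plus product entry-by-entry:
  C[0][0] = min over k of (A[0][0] + B[0][0] = 8 + 7 = 15, A[0][1] + B[1][0] = -2 + 10 = 8, A[0][2] + B[2][0] = -4 + -1 = -5) = -5 (attained at k = 2)
  C[0][1] = min over k of (A[0][0] + B[0][1] = 8 + 10 = 18, A[0][1] + B[1][1] = -2 + -3 = -5, A[0][2] + B[2][1] = -4 + -4 = -8) = -8 (attained at k = 2)
  C[0][2] = min over k of (A[0][0] + B[0][2] = 8 + -5 = 3, A[0][1] + B[1][2] = -2 + 3 = 1, A[0][2] + B[2][2] = -4 + 1 = -3) = -3 (attained at k = 2)
  C[1][0] = min over k of (A[1][0] + B[0][0] = -2 + 7 = 5, A[1][1] + B[1][0] = -1 + 10 = 9, A[1][2] + B[2][0] = 3 + -1 = 2) = 2 (attained at k = 2)
  C[1][1] = min over k of (A[1][0] + B[0][1] = -2 + 10 = 8, A[1][1] + B[1][1] = -1 + -3 = -4, A[1][2] + B[2][1] = 3 + -4 = -1) = -4 (attained at k = 1)
  C[1][2] = min over k of (A[1][0] + B[0][2] = -2 + -5 = -7, A[1][1] + B[1][2] = -1 + 3 = 2, A[1][2] + B[2][2] = 3 + 1 = 4) = -7 (attained at k = 0)
  C[2][0] = min over k of (A[2][0] + B[0][0] = 6 + 7 = 13, A[2][1] + B[1][0] = 2 + 10 = 12, A[2][2] + B[2][0] = -5 + -1 = -6) = -6 (attained at k = 2)
  C[2][1] = min over k of (A[2][0] + B[0][1] = 6 + 10 = 16, A[2][1] + B[1][1] = 2 + -3 = -1, A[2][2] + B[2][1] = -5 + -4 = -9) = -9 (attained at k = 2)
  C[2][2] = min over k of (A[2][0] + B[0][2] = 6 + -5 = 1, A[2][1] + B[1][2] = 2 + 3 = 5, A[2][2] + B[2][2] = -5 + 1 = -4) = -4 (attained at k = 2)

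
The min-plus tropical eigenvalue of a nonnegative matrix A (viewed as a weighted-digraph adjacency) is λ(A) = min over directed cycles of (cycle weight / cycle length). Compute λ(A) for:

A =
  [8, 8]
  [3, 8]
λ(A) = 11/2

Enumerate directed cycles and compute their means (weight / length). Sample:
  cycle 0 → 0: weight = 8, length = 1, mean = 8/1 ≈ 8.000
  cycle 1 → 1: weight = 8, length = 1, mean = 8/1 ≈ 8.000
  cycle 0 → 1 → 0: weight = 11, length = 2, mean = 11/2 ≈ 5.500
  cycle 1 → 0 → 1: weight = 11, length = 2, mean = 11/2 ≈ 5.500
Minimum mean = 5.500, attained e.g. along the cycle 0 → 1 → 0 with weight 11 and length 2. So λ(A) = 11/2 = 11/2.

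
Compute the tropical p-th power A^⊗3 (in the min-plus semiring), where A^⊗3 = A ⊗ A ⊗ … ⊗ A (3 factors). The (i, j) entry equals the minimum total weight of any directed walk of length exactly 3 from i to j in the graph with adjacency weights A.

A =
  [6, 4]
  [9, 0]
A^⊗3 =
  [13, 4]
  [9, 0]

Each entry (A^⊗3)_ij equals the minimum over all length-3 walks i = v_0 → v_1 → … → v_3 = j of Σ_t A[v_t][v_{t+1}]. For example, for (i, j) = (0, 1) we minimise over 4 possible intermediate vertex sequences; the minimum is 4, attained along the walk 0 → 1 → 1 → 1.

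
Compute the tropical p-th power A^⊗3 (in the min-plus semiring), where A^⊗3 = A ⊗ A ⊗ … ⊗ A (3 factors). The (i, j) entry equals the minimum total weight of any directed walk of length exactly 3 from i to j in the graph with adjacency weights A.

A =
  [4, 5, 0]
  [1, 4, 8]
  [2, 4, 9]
A^⊗3 =
  [5, 7, 2]
  [3, 5, 5]
  [4, 6, 5]

Each entry (A^⊗3)_ij equals the minimum over all length-3 walks i = v_0 → v_1 → … → v_3 = j of Σ_t A[v_t][v_{t+1}]. For example, for (i, j) = (0, 2) we minimise over 9 possible intermediate vertex sequences; the minimum is 2, attained along the walk 0 → 2 → 0 → 2.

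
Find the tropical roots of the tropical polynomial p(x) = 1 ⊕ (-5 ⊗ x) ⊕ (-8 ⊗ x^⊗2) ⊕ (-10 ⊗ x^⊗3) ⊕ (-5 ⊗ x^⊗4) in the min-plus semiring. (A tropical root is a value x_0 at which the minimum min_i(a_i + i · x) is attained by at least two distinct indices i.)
Roots: {-5, 2, 3, 6}

Each tropical root is a break point of the lower envelope of the lines y = a_i + i · x (there are 5 lines, with slopes 0, 1, ..., 4). Only the lines that attain the minimum somewhere contribute to roots; other lines are dominated. Here the surviving (envelope) indices are i = 4, i = 3, i = 2, i = 1, i = 0.
Intersections between consecutive envelope lines give the roots: for adjacent envelope indices i < j the intersection is x = (a_i − a_j) / (j − i). Reading off the sorted break points: {-5, 2, 3, 6}.
Verification: at each break x_0, at least two indices attain the minimum of min_i(a_i + i · x_0).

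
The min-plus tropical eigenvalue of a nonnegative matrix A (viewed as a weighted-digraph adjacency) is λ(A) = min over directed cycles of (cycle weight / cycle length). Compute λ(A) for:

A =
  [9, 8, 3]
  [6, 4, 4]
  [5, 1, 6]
λ(A) = 5/2

Enumerate directed cycles and compute their means (weight / length). Sample:
  cycle 0 → 0: weight = 9, length = 1, mean = 9/1 ≈ 9.000
  cycle 1 → 1: weight = 4, length = 1, mean = 4/1 ≈ 4.000
  cycle 2 → 2: weight = 6, length = 1, mean = 6/1 ≈ 6.000
  cycle 0 → 1 → 0: weight = 14, length = 2, mean = 14/2 ≈ 7.000
  cycle 0 → 2 → 0: weight = 8, length = 2, mean = 8/2 ≈ 4.000
  cycle 1 → 0 → 1: weight = 14, length = 2, mean = 14/2 ≈ 7.000
Minimum mean = 2.500, attained e.g. along the cycle 1 → 2 → 1 with weight 5 and length 2. So λ(A) = 5/2 = 5/2.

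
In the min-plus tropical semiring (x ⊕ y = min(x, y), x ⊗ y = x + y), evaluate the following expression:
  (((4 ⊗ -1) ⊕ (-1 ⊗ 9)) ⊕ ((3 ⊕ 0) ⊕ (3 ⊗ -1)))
(((4 ⊗ -1) ⊕ (-1 ⊗ 9)) ⊕ ((3 ⊕ 0) ⊕ (3 ⊗ -1))) = 0

Expand innermost to outermost. Recall ⊕ takes the minimum of its arguments and ⊗ takes their sum. Working out the expression (((4 ⊗ -1) ⊕ (-1 ⊗ 9)) ⊕ ((3 ⊕ 0) ⊕ (3 ⊗ -1))) gives 0.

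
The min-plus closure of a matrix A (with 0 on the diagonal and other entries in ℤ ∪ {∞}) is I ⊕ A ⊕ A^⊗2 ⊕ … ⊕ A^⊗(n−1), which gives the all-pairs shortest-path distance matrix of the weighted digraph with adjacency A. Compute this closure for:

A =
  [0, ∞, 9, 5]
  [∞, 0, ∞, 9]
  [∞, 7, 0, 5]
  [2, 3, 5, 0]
Closure =
  [0, 8, 9, 5]
  [11, 0, 14, 9]
  [7, 7, 0, 5]
  [2, 3, 5, 0]

This is the Floyd-Warshall all-pairs shortest-path computation. For each intermediate vertex k = 0, 1, …, 3, update dist[i][j] ← min(dist[i][j], dist[i][k] + dist[k][j]). The final matrix gives, for each (i, j), the minimum total weight of any directed path from i to j (possibly empty when i = j).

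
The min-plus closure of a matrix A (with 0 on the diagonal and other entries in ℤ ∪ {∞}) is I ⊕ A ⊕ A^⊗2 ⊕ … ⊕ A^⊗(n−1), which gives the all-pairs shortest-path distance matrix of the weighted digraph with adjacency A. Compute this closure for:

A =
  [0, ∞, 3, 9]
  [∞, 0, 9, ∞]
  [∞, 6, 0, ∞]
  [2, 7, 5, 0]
Closure =
  [0, 9, 3, 9]
  [∞, 0, 9, ∞]
  [∞, 6, 0, ∞]
  [2, 7, 5, 0]

This is the Floyd-Warshall all-pairs shortest-path computation. For each intermediate vertex k = 0, 1, …, 3, update dist[i][j] ← min(dist[i][j], dist[i][k] + dist[k][j]). The final matrix gives, for each (i, j), the minimum total weight of any directed path from i to j (possibly empty when i = j).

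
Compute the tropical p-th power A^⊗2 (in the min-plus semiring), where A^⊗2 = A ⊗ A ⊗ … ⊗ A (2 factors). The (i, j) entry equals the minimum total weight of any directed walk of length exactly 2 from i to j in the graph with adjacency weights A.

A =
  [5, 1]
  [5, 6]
A^⊗2 =
  [6, 6]
  [10, 6]

Each entry (A^⊗2)_ij equals the minimum over all length-2 walks i = v_0 → v_1 → … → v_2 = j of Σ_t A[v_t][v_{t+1}]. For example, for (i, j) = (0, 1) we minimise over 2 possible intermediate vertex sequences; the minimum is 6, attained along the walk 0 → 0 → 1.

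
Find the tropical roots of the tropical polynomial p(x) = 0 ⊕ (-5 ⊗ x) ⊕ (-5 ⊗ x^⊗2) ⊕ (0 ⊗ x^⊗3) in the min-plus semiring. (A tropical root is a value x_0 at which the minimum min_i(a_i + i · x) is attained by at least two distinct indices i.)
Roots: {-5, 0, 5}

Each tropical root is a break point of the lower envelope of the lines y = a_i + i · x (there are 4 lines, with slopes 0, 1, ..., 3). Only the lines that attain the minimum somewhere contribute to roots; other lines are dominated. Here the surviving (envelope) indices are i = 3, i = 2, i = 1, i = 0.
Intersections between consecutive envelope lines give the roots: for adjacent envelope indices i < j the intersection is x = (a_i − a_j) / (j − i). Reading off the sorted break points: {-5, 0, 5}.
Verification: at each break x_0, at least two indices attain the minimum of min_i(a_i + i · x_0).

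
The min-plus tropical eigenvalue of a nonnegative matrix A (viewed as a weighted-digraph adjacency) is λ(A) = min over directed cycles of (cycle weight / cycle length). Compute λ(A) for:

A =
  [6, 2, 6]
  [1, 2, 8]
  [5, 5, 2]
λ(A) = 3/2

Enumerate directed cycles and compute their means (weight / length). Sample:
  cycle 0 → 0: weight = 6, length = 1, mean = 6/1 ≈ 6.000
  cycle 1 → 1: weight = 2, length = 1, mean = 2/1 ≈ 2.000
  cycle 2 → 2: weight = 2, length = 1, mean = 2/1 ≈ 2.000
  cycle 0 → 1 → 0: weight = 3, length = 2, mean = 3/2 ≈ 1.500
  cycle 0 → 2 → 0: weight = 11, length = 2, mean = 11/2 ≈ 5.500
  cycle 1 → 0 → 1: weight = 3, length = 2, mean = 3/2 ≈ 1.500
Minimum mean = 1.500, attained e.g. along the cycle 0 → 1 → 0 with weight 3 and length 2. So λ(A) = 3/2 = 3/2.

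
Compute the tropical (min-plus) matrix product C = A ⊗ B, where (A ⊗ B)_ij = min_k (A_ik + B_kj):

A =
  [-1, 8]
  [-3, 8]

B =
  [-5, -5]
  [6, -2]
A ⊗ B =
  [-6, -6]
  [-8, -8]

Apply the min-plus product entry-by-entry:
  C[0][0] = min over k of (A[0][0] + B[0][0] = -1 + -5 = -6, A[0][1] + B[1][0] = 8 + 6 = 14) = -6 (attained at k = 0)
  C[0][1] = min over k of (A[0][0] + B[0][1] = -1 + -5 = -6, A[0][1] + B[1][1] = 8 + -2 = 6) = -6 (attained at k = 0)
  C[1][0] = min over k of (A[1][0] + B[0][0] = -3 + -5 = -8, A[1][1] + B[1][0] = 8 + 6 = 14) = -8 (attained at k = 0)
  C[1][1] = min over k of (A[1][0] + B[0][1] = -3 + -5 = -8, A[1][1] + B[1][1] = 8 + -2 = 6) = -8 (attained at k = 0)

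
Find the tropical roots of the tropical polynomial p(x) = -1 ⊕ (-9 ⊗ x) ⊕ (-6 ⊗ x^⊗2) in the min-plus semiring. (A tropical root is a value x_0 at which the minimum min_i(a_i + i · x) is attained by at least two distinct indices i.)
Roots: {-3, 8}

Each tropical root is a break point of the lower envelope of the lines y = a_i + i · x (there are 3 lines, with slopes 0, 1, ..., 2). Only the lines that attain the minimum somewhere contribute to roots; other lines are dominated. Here the surviving (envelope) indices are i = 2, i = 1, i = 0.
Intersections between consecutive envelope lines give the roots: for adjacent envelope indices i < j the intersection is x = (a_i − a_j) / (j − i). Reading off the sorted break points: {-3, 8}.
Verification: at each break x_0, at least two indices attain the minimum of min_i(a_i + i · x_0).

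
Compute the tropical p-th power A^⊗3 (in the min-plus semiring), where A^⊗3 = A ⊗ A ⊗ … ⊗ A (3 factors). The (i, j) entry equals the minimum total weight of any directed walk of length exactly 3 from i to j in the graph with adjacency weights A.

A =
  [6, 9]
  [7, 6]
A^⊗3 =
  [18, 21]
  [19, 18]

Each entry (A^⊗3)_ij equals the minimum over all length-3 walks i = v_0 → v_1 → … → v_3 = j of Σ_t A[v_t][v_{t+1}]. For example, for (i, j) = (0, 1) we minimise over 4 possible intermediate vertex sequences; the minimum is 21, attained along the walk 0 → 0 → 0 → 1.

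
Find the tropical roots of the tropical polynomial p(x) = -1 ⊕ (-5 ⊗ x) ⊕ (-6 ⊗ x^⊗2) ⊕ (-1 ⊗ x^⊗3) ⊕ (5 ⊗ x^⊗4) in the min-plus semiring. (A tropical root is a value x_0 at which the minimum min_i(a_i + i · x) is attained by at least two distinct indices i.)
Roots: {-6, -5, 1, 4}

Each tropical root is a break point of the lower envelope of the lines y = a_i + i · x (there are 5 lines, with slopes 0, 1, ..., 4). Only the lines that attain the minimum somewhere contribute to roots; other lines are dominated. Here the surviving (envelope) indices are i = 4, i = 3, i = 2, i = 1, i = 0.
Intersections between consecutive envelope lines give the roots: for adjacent envelope indices i < j the intersection is x = (a_i − a_j) / (j − i). Reading off the sorted break points: {-6, -5, 1, 4}.
Verification: at each break x_0, at least two indices attain the minimum of min_i(a_i + i · x_0).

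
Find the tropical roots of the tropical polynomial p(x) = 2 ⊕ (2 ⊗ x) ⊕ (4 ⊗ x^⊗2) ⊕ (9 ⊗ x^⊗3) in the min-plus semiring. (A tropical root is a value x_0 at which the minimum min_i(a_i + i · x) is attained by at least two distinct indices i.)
Roots: {-5, -2, 0}

Each tropical root is a break point of the lower envelope of the lines y = a_i + i · x (there are 4 lines, with slopes 0, 1, ..., 3). Only the lines that attain the minimum somewhere contribute to roots; other lines are dominated. Here the surviving (envelope) indices are i = 3, i = 2, i = 1, i = 0.
Intersections between consecutive envelope lines give the roots: for adjacent envelope indices i < j the intersection is x = (a_i − a_j) / (j − i). Reading off the sorted break points: {-5, -2, 0}.
Verification: at each break x_0, at least two indices attain the minimum of min_i(a_i + i · x_0).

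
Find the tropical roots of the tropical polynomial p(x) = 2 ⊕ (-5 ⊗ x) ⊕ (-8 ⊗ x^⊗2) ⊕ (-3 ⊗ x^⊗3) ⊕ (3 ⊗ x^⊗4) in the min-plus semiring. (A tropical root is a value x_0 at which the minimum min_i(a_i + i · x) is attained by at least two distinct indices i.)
Roots: {-6, -5, 3, 7}

Each tropical root is a break point of the lower envelope of the lines y = a_i + i · x (there are 5 lines, with slopes 0, 1, ..., 4). Only the lines that attain the minimum somewhere contribute to roots; other lines are dominated. Here the surviving (envelope) indices are i = 4, i = 3, i = 2, i = 1, i = 0.
Intersections between consecutive envelope lines give the roots: for adjacent envelope indices i < j the intersection is x = (a_i − a_j) / (j − i). Reading off the sorted break points: {-6, -5, 3, 7}.
Verification: at each break x_0, at least two indices attain the minimum of min_i(a_i + i · x_0).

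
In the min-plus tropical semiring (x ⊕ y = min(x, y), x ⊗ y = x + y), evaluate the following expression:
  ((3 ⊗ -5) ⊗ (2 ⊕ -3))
((3 ⊗ -5) ⊗ (2 ⊕ -3)) = -5

Expand innermost to outermost. Recall ⊕ takes the minimum of its arguments and ⊗ takes their sum. Working out the expression ((3 ⊗ -5) ⊗ (2 ⊕ -3)) gives -5.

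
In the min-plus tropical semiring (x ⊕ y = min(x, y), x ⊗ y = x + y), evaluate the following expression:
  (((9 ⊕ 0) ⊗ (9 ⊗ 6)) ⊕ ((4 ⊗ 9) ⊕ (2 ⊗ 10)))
(((9 ⊕ 0) ⊗ (9 ⊗ 6)) ⊕ ((4 ⊗ 9) ⊕ (2 ⊗ 10))) = 12

Expand innermost to outermost. Recall ⊕ takes the minimum of its arguments and ⊗ takes their sum. Working out the expression (((9 ⊕ 0) ⊗ (9 ⊗ 6)) ⊕ ((4 ⊗ 9) ⊕ (2 ⊗ 10))) gives 12.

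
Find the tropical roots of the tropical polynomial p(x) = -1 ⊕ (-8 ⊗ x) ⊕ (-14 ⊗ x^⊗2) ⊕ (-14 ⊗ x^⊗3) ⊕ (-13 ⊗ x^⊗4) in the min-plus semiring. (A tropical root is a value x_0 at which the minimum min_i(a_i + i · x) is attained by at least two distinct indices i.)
Roots: {-1, 0, 6, 7}

Each tropical root is a break point of the lower envelope of the lines y = a_i + i · x (there are 5 lines, with slopes 0, 1, ..., 4). Only the lines that attain the minimum somewhere contribute to roots; other lines are dominated. Here the surviving (envelope) indices are i = 4, i = 3, i = 2, i = 1, i = 0.
Intersections between consecutive envelope lines give the roots: for adjacent envelope indices i < j the intersection is x = (a_i − a_j) / (j − i). Reading off the sorted break points: {-1, 0, 6, 7}.
Verification: at each break x_0, at least two indices attain the minimum of min_i(a_i + i · x_0).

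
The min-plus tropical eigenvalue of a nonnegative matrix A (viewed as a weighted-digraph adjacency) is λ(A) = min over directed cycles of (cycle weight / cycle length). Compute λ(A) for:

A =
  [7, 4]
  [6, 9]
λ(A) = 5

Enumerate directed cycles and compute their means (weight / length). Sample:
  cycle 0 → 0: weight = 7, length = 1, mean = 7/1 ≈ 7.000
  cycle 1 → 1: weight = 9, length = 1, mean = 9/1 ≈ 9.000
  cycle 0 → 1 → 0: weight = 10, length = 2, mean = 10/2 ≈ 5.000
  cycle 1 → 0 → 1: weight = 10, length = 2, mean = 10/2 ≈ 5.000
Minimum mean = 5.000, attained e.g. along the cycle 0 → 1 → 0 with weight 10 and length 2. So λ(A) = 10/2 = 5.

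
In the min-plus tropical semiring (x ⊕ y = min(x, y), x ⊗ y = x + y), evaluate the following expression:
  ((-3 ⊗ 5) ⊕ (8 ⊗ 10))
((-3 ⊗ 5) ⊕ (8 ⊗ 10)) = 2

Expand innermost to outermost. Recall ⊕ takes the minimum of its arguments and ⊗ takes their sum. Working out the expression ((-3 ⊗ 5) ⊕ (8 ⊗ 10)) gives 2.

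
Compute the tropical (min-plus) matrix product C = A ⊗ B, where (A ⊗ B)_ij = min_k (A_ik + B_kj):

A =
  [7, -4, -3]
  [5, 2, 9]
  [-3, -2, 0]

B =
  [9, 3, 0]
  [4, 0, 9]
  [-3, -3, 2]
A ⊗ B =
  [-6, -6, -1]
  [6, 2, 5]
  [-3, -3, -3]

Apply the min-plus product entry-by-entry:
  C[0][0] = min over k of (A[0][0] + B[0][0] = 7 + 9 = 16, A[0][1] + B[1][0] = -4 + 4 = 0, A[0][2] + B[2][0] = -3 + -3 = -6) = -6 (attained at k = 2)
  C[0][1] = min over k of (A[0][0] + B[0][1] = 7 + 3 = 10, A[0][1] + B[1][1] = -4 + 0 = -4, A[0][2] + B[2][1] = -3 + -3 = -6) = -6 (attained at k = 2)
  C[0][2] = min over k of (A[0][0] + B[0][2] = 7 + 0 = 7, A[0][1] + B[1][2] = -4 + 9 = 5, A[0][2] + B[2][2] = -3 + 2 = -1) = -1 (attained at k = 2)
  C[1][0] = min over k of (A[1][0] + B[0][0] = 5 + 9 = 14, A[1][1] + B[1][0] = 2 + 4 = 6, A[1][2] + B[2][0] = 9 + -3 = 6) = 6 (attained at k = 1)
  C[1][1] = min over k of (A[1][0] + B[0][1] = 5 + 3 = 8, A[1][1] + B[1][1] = 2 + 0 = 2, A[1][2] + B[2][1] = 9 + -3 = 6) = 2 (attained at k = 1)
  C[1][2] = min over k of (A[1][0] + B[0][2] = 5 + 0 = 5, A[1][1] + B[1][2] = 2 + 9 = 11, A[1][2] + B[2][2] = 9 + 2 = 11) = 5 (attained at k = 0)
  C[2][0] = min over k of (A[2][0] + B[0][0] = -3 + 9 = 6, A[2][1] + B[1][0] = -2 + 4 = 2, A[2][2] + B[2][0] = 0 + -3 = -3) = -3 (attained at k = 2)
  C[2][1] = min over k of (A[2][0] + B[0][1] = -3 + 3 = 0, A[2][1] + B[1][1] = -2 + 0 = -2, A[2][2] + B[2][1] = 0 + -3 = -3) = -3 (attained at k = 2)
  C[2][2] = min over k of (A[2][0] + B[0][2] = -3 + 0 = -3, A[2][1] + B[1][2] = -2 + 9 = 7, A[2][2] + B[2][2] = 0 + 2 = 2) = -3 (attained at k = 0)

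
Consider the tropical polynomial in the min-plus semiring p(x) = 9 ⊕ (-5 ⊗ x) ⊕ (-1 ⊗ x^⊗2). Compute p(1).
p(1) = -4

A tropical monomial a ⊗ x^⊗i evaluates to a + i · x. Evaluating each term at x = 1:
  Term 0 contributes 9 + 0 · 1 = 9
  Term 1 contributes -5 + 1 · 1 = -4
  Term 2 contributes -1 + 2 · 1 = 1
p(1) = ⊕ of these = min[9, -4, 1] = -4.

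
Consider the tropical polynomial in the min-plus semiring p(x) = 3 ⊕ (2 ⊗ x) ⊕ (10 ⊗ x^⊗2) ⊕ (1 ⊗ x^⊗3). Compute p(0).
p(0) = 1

A tropical monomial a ⊗ x^⊗i evaluates to a + i · x. Evaluating each term at x = 0:
  Term 0 contributes 3 + 0 · 0 = 3
  Term 1 contributes 2 + 1 · 0 = 2
  Term 2 contributes 10 + 2 · 0 = 10
  Term 3 contributes 1 + 3 · 0 = 1
p(0) = ⊕ of these = min[3, 2, 10, 1] = 1.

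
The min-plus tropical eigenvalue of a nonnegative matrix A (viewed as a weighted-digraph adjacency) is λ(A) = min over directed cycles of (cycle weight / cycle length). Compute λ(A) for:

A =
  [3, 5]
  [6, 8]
λ(A) = 3

Enumerate directed cycles and compute their means (weight / length). Sample:
  cycle 0 → 0: weight = 3, length = 1, mean = 3/1 ≈ 3.000
  cycle 1 → 1: weight = 8, length = 1, mean = 8/1 ≈ 8.000
  cycle 0 → 1 → 0: weight = 11, length = 2, mean = 11/2 ≈ 5.500
  cycle 1 → 0 → 1: weight = 11, length = 2, mean = 11/2 ≈ 5.500
Minimum mean = 3.000, attained e.g. along the cycle 0 → 0 with weight 3 and length 1. So λ(A) = 3/1 = 3.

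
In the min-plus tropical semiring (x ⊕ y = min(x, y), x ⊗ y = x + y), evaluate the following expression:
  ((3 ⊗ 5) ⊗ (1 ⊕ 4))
((3 ⊗ 5) ⊗ (1 ⊕ 4)) = 9

Expand innermost to outermost. Recall ⊕ takes the minimum of its arguments and ⊗ takes their sum. Working out the expression ((3 ⊗ 5) ⊗ (1 ⊕ 4)) gives 9.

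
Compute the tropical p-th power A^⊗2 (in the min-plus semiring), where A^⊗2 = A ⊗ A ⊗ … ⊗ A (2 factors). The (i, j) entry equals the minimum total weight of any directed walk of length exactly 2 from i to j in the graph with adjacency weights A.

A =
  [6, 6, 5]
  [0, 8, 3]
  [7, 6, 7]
A^⊗2 =
  [6, 11, 9]
  [6, 6, 5]
  [6, 13, 9]

Each entry (A^⊗2)_ij equals the minimum over all length-2 walks i = v_0 → v_1 → … → v_2 = j of Σ_t A[v_t][v_{t+1}]. For example, for (i, j) = (0, 2) we minimise over 3 possible intermediate vertex sequences; the minimum is 9, attained along the walk 0 → 1 → 2.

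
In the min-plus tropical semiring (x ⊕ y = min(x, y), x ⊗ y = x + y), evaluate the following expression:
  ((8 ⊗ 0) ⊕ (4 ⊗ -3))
((8 ⊗ 0) ⊕ (4 ⊗ -3)) = 1

Expand innermost to outermost. Recall ⊕ takes the minimum of its arguments and ⊗ takes their sum. Working out the expression ((8 ⊗ 0) ⊕ (4 ⊗ -3)) gives 1.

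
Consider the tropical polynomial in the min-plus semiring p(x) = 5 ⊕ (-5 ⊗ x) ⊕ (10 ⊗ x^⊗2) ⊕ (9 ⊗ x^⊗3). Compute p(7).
p(7) = 2

A tropical monomial a ⊗ x^⊗i evaluates to a + i · x. Evaluating each term at x = 7:
  Term 0 contributes 5 + 0 · 7 = 5
  Term 1 contributes -5 + 1 · 7 = 2
  Term 2 contributes 10 + 2 · 7 = 24
  Term 3 contributes 9 + 3 · 7 = 30
p(7) = ⊕ of these = min[5, 2, 24, 30] = 2.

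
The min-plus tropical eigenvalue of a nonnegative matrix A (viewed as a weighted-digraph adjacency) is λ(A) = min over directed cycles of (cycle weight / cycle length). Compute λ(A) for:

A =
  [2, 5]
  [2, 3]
λ(A) = 2

Enumerate directed cycles and compute their means (weight / length). Sample:
  cycle 0 → 0: weight = 2, length = 1, mean = 2/1 ≈ 2.000
  cycle 1 → 1: weight = 3, length = 1, mean = 3/1 ≈ 3.000
  cycle 0 → 1 → 0: weight = 7, length = 2, mean = 7/2 ≈ 3.500
  cycle 1 → 0 → 1: weight = 7, length = 2, mean = 7/2 ≈ 3.500
Minimum mean = 2.000, attained e.g. along the cycle 0 → 0 with weight 2 and length 1. So λ(A) = 2/1 = 2.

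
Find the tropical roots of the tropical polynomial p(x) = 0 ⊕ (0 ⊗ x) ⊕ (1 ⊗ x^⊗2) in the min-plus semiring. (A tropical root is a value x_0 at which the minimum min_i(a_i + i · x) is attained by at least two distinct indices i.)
Roots: {-1, 0}

Each tropical root is a break point of the lower envelope of the lines y = a_i + i · x (there are 3 lines, with slopes 0, 1, ..., 2). Only the lines that attain the minimum somewhere contribute to roots; other lines are dominated. Here the surviving (envelope) indices are i = 2, i = 1, i = 0.
Intersections between consecutive envelope lines give the roots: for adjacent envelope indices i < j the intersection is x = (a_i − a_j) / (j − i). Reading off the sorted break points: {-1, 0}.
Verification: at each break x_0, at least two indices attain the minimum of min_i(a_i + i · x_0).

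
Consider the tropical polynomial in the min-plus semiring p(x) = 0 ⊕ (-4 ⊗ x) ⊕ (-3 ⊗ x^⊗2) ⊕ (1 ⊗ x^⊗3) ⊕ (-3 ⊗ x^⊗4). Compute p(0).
p(0) = -4

A tropical monomial a ⊗ x^⊗i evaluates to a + i · x. Evaluating each term at x = 0:
  Term 0 contributes 0 + 0 · 0 = 0
  Term 1 contributes -4 + 1 · 0 = -4
  Term 2 contributes -3 + 2 · 0 = -3
  Term 3 contributes 1 + 3 · 0 = 1
  Term 4 contributes -3 + 4 · 0 = -3
p(0) = ⊕ of these = min[0, -4, -3, 1, -3] = -4.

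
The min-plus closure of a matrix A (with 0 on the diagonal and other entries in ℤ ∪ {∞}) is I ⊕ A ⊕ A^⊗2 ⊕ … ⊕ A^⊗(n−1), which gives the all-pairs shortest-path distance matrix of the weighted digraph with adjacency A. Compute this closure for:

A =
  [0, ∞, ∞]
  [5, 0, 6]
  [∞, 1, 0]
Closure =
  [0, ∞, ∞]
  [5, 0, 6]
  [6, 1, 0]

This is the Floyd-Warshall all-pairs shortest-path computation. For each intermediate vertex k = 0, 1, …, 2, update dist[i][j] ← min(dist[i][j], dist[i][k] + dist[k][j]). The final matrix gives, for each (i, j), the minimum total weight of any directed path from i to j (possibly empty when i = j).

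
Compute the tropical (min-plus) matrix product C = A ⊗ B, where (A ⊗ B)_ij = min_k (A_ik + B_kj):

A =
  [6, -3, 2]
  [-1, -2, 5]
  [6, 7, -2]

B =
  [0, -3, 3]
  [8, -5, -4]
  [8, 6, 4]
A ⊗ B =
  [5, -8, -7]
  [-1, -7, -6]
  [6, 2, 2]

Apply the min-plus product entry-by-entry:
  C[0][0] = min over k of (A[0][0] + B[0][0] = 6 + 0 = 6, A[0][1] + B[1][0] = -3 + 8 = 5, A[0][2] + B[2][0] = 2 + 8 = 10) = 5 (attained at k = 1)
  C[0][1] = min over k of (A[0][0] + B[0][1] = 6 + -3 = 3, A[0][1] + B[1][1] = -3 + -5 = -8, A[0][2] + B[2][1] = 2 + 6 = 8) = -8 (attained at k = 1)
  C[0][2] = min over k of (A[0][0] + B[0][2] = 6 + 3 = 9, A[0][1] + B[1][2] = -3 + -4 = -7, A[0][2] + B[2][2] = 2 + 4 = 6) = -7 (attained at k = 1)
  C[1][0] = min over k of (A[1][0] + B[0][0] = -1 + 0 = -1, A[1][1] + B[1][0] = -2 + 8 = 6, A[1][2] + B[2][0] = 5 + 8 = 13) = -1 (attained at k = 0)
  C[1][1] = min over k of (A[1][0] + B[0][1] = -1 + -3 = -4, A[1][1] + B[1][1] = -2 + -5 = -7, A[1][2] + B[2][1] = 5 + 6 = 11) = -7 (attained at k = 1)
  C[1][2] = min over k of (A[1][0] + B[0][2] = -1 + 3 = 2, A[1][1] + B[1][2] = -2 + -4 = -6, A[1][2] + B[2][2] = 5 + 4 = 9) = -6 (attained at k = 1)
  C[2][0] = min over k of (A[2][0] + B[0][0] = 6 + 0 = 6, A[2][1] + B[1][0] = 7 + 8 = 15, A[2][2] + B[2][0] = -2 + 8 = 6) = 6 (attained at k = 0)
  C[2][1] = min over k of (A[2][0] + B[0][1] = 6 + -3 = 3, A[2][1] + B[1][1] = 7 + -5 = 2, A[2][2] + B[2][1] = -2 + 6 = 4) = 2 (attained at k = 1)
  C[2][2] = min over k of (A[2][0] + B[0][2] = 6 + 3 = 9, A[2][1] + B[1][2] = 7 + -4 = 3, A[2][2] + B[2][2] = -2 + 4 = 2) = 2 (attained at k = 2)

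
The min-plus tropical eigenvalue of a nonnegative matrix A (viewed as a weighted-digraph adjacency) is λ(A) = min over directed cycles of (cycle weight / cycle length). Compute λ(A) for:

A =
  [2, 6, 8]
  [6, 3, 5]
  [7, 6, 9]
λ(A) = 2

Enumerate directed cycles and compute their means (weight / length). Sample:
  cycle 0 → 0: weight = 2, length = 1, mean = 2/1 ≈ 2.000
  cycle 1 → 1: weight = 3, length = 1, mean = 3/1 ≈ 3.000
  cycle 2 → 2: weight = 9, length = 1, mean = 9/1 ≈ 9.000
  cycle 0 → 1 → 0: weight = 12, length = 2, mean = 12/2 ≈ 6.000
  cycle 0 → 2 → 0: weight = 15, length = 2, mean = 15/2 ≈ 7.500
  cycle 1 → 0 → 1: weight = 12, length = 2, mean = 12/2 ≈ 6.000
Minimum mean = 2.000, attained e.g. along the cycle 0 → 0 with weight 2 and length 1. So λ(A) = 2/1 = 2.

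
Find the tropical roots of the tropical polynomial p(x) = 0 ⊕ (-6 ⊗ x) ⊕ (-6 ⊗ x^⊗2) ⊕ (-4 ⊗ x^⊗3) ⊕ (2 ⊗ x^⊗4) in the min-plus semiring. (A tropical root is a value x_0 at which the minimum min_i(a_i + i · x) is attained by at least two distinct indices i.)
Roots: {-6, -2, 0, 6}

Each tropical root is a break point of the lower envelope of the lines y = a_i + i · x (there are 5 lines, with slopes 0, 1, ..., 4). Only the lines that attain the minimum somewhere contribute to roots; other lines are dominated. Here the surviving (envelope) indices are i = 4, i = 3, i = 2, i = 1, i = 0.
Intersections between consecutive envelope lines give the roots: for adjacent envelope indices i < j the intersection is x = (a_i − a_j) / (j − i). Reading off the sorted break points: {-6, -2, 0, 6}.
Verification: at each break x_0, at least two indices attain the minimum of min_i(a_i + i · x_0).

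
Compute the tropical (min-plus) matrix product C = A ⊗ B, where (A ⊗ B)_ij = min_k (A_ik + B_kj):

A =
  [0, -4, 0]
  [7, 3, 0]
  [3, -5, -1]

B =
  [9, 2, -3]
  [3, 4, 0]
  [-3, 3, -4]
A ⊗ B =
  [-3, 0, -4]
  [-3, 3, -4]
  [-4, -1, -5]

Apply the min-plus product entry-by-entry:
  C[0][0] = min over k of (A[0][0] + B[0][0] = 0 + 9 = 9, A[0][1] + B[1][0] = -4 + 3 = -1, A[0][2] + B[2][0] = 0 + -3 = -3) = -3 (attained at k = 2)
  C[0][1] = min over k of (A[0][0] + B[0][1] = 0 + 2 = 2, A[0][1] + B[1][1] = -4 + 4 = 0, A[0][2] + B[2][1] = 0 + 3 = 3) = 0 (attained at k = 1)
  C[0][2] = min over k of (A[0][0] + B[0][2] = 0 + -3 = -3, A[0][1] + B[1][2] = -4 + 0 = -4, A[0][2] + B[2][2] = 0 + -4 = -4) = -4 (attained at k = 1)
  C[1][0] = min over k of (A[1][0] + B[0][0] = 7 + 9 = 16, A[1][1] + B[1][0] = 3 + 3 = 6, A[1][2] + B[2][0] = 0 + -3 = -3) = -3 (attained at k = 2)
  C[1][1] = min over k of (A[1][0] + B[0][1] = 7 + 2 = 9, A[1][1] + B[1][1] = 3 + 4 = 7, A[1][2] + B[2][1] = 0 + 3 = 3) = 3 (attained at k = 2)
  C[1][2] = min over k of (A[1][0] + B[0][2] = 7 + -3 = 4, A[1][1] + B[1][2] = 3 + 0 = 3, A[1][2] + B[2][2] = 0 + -4 = -4) = -4 (attained at k = 2)
  C[2][0] = min over k of (A[2][0] + B[0][0] = 3 + 9 = 12, A[2][1] + B[1][0] = -5 + 3 = -2, A[2][2] + B[2][0] = -1 + -3 = -4) = -4 (attained at k = 2)
  C[2][1] = min over k of (A[2][0] + B[0][1] = 3 + 2 = 5, A[2][1] + B[1][1] = -5 + 4 = -1, A[2][2] + B[2][1] = -1 + 3 = 2) = -1 (attained at k = 1)
  C[2][2] = min over k of (A[2][0] + B[0][2] = 3 + -3 = 0, A[2][1] + B[1][2] = -5 + 0 = -5, A[2][2] + B[2][2] = -1 + -4 = -5) = -5 (attained at k = 1)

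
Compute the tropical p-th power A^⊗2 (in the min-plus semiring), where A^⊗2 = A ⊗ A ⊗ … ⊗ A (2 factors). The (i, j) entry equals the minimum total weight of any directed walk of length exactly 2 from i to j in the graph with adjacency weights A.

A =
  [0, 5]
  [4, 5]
A^⊗2 =
  [0, 5]
  [4, 9]

Each entry (A^⊗2)_ij equals the minimum over all length-2 walks i = v_0 → v_1 → … → v_2 = j of Σ_t A[v_t][v_{t+1}]. For example, for (i, j) = (0, 1) we minimise over 2 possible intermediate vertex sequences; the minimum is 5, attained along the walk 0 → 0 → 1.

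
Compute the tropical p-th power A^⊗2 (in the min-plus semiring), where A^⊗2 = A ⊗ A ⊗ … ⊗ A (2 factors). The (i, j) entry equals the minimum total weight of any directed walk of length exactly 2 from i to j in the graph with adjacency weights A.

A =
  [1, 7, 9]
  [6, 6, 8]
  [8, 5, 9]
A^⊗2 =
  [2, 8, 10]
  [7, 12, 14]
  [9, 11, 13]

Each entry (A^⊗2)_ij equals the minimum over all length-2 walks i = v_0 → v_1 → … → v_2 = j of Σ_t A[v_t][v_{t+1}]. For example, for (i, j) = (0, 2) we minimise over 3 possible intermediate vertex sequences; the minimum is 10, attained along the walk 0 → 0 → 2.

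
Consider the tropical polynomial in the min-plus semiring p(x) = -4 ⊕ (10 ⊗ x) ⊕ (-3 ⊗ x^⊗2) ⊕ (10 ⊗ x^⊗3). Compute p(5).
p(5) = -4

A tropical monomial a ⊗ x^⊗i evaluates to a + i · x. Evaluating each term at x = 5:
  Term 0 contributes -4 + 0 · 5 = -4
  Term 1 contributes 10 + 1 · 5 = 15
  Term 2 contributes -3 + 2 · 5 = 7
  Term 3 contributes 10 + 3 · 5 = 25
p(5) = ⊕ of these = min[-4, 15, 7, 25] = -4.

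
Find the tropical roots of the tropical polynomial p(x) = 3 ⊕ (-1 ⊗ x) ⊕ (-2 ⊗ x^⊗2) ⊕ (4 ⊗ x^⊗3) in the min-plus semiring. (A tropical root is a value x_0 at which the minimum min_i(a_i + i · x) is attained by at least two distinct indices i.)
Roots: {-6, 1, 4}

Each tropical root is a break point of the lower envelope of the lines y = a_i + i · x (there are 4 lines, with slopes 0, 1, ..., 3). Only the lines that attain the minimum somewhere contribute to roots; other lines are dominated. Here the surviving (envelope) indices are i = 3, i = 2, i = 1, i = 0.
Intersections between consecutive envelope lines give the roots: for adjacent envelope indices i < j the intersection is x = (a_i − a_j) / (j − i). Reading off the sorted break points: {-6, 1, 4}.
Verification: at each break x_0, at least two indices attain the minimum of min_i(a_i + i · x_0).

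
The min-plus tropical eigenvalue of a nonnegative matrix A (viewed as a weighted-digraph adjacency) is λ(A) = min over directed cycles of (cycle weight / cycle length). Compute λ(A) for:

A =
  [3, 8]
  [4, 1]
λ(A) = 1

Enumerate directed cycles and compute their means (weight / length). Sample:
  cycle 0 → 0: weight = 3, length = 1, mean = 3/1 ≈ 3.000
  cycle 1 → 1: weight = 1, length = 1, mean = 1/1 ≈ 1.000
  cycle 0 → 1 → 0: weight = 12, length = 2, mean = 12/2 ≈ 6.000
  cycle 1 → 0 → 1: weight = 12, length = 2, mean = 12/2 ≈ 6.000
Minimum mean = 1.000, attained e.g. along the cycle 1 → 1 with weight 1 and length 1. So λ(A) = 1/1 = 1.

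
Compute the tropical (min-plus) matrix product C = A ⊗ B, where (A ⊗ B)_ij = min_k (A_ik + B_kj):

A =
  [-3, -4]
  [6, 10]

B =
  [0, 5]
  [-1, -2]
A ⊗ B =
  [-5, -6]
  [6, 8]

Apply the min-plus product entry-by-entry:
  C[0][0] = min over k of (A[0][0] + B[0][0] = -3 + 0 = -3, A[0][1] + B[1][0] = -4 + -1 = -5) = -5 (attained at k = 1)
  C[0][1] = min over k of (A[0][0] + B[0][1] = -3 + 5 = 2, A[0][1] + B[1][1] = -4 + -2 = -6) = -6 (attained at k = 1)
  C[1][0] = min over k of (A[1][0] + B[0][0] = 6 + 0 = 6, A[1][1] + B[1][0] = 10 + -1 = 9) = 6 (attained at k = 0)
  C[1][1] = min over k of (A[1][0] + B[0][1] = 6 + 5 = 11, A[1][1] + B[1][1] = 10 + -2 = 8) = 8 (attained at k = 1)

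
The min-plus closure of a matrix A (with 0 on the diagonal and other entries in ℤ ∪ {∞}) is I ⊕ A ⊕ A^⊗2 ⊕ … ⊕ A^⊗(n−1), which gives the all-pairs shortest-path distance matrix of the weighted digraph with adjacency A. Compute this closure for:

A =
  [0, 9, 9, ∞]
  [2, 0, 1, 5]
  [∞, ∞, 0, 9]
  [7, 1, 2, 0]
Closure =
  [0, 9, 9, 14]
  [2, 0, 1, 5]
  [12, 10, 0, 9]
  [3, 1, 2, 0]

This is the Floyd-Warshall all-pairs shortest-path computation. For each intermediate vertex k = 0, 1, …, 3, update dist[i][j] ← min(dist[i][j], dist[i][k] + dist[k][j]). The final matrix gives, for each (i, j), the minimum total weight of any directed path from i to j (possibly empty when i = j).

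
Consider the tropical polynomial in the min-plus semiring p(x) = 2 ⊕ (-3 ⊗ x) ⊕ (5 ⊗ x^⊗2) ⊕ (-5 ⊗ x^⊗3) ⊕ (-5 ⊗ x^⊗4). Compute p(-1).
p(-1) = -9

A tropical monomial a ⊗ x^⊗i evaluates to a + i · x. Evaluating each term at x = -1:
  Term 0 contributes 2 + 0 · -1 = 2
  Term 1 contributes -3 + 1 · -1 = -4
  Term 2 contributes 5 + 2 · -1 = 3
  Term 3 contributes -5 + 3 · -1 = -8
  Term 4 contributes -5 + 4 · -1 = -9
p(-1) = ⊕ of these = min[2, -4, 3, -8, -9] = -9.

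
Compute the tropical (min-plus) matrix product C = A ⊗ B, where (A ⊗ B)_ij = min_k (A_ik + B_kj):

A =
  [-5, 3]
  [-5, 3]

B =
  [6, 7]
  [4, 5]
A ⊗ B =
  [1, 2]
  [1, 2]

Apply the min-plus product entry-by-entry:
  C[0][0] = min over k of (A[0][0] + B[0][0] = -5 + 6 = 1, A[0][1] + B[1][0] = 3 + 4 = 7) = 1 (attained at k = 0)
  C[0][1] = min over k of (A[0][0] + B[0][1] = -5 + 7 = 2, A[0][1] + B[1][1] = 3 + 5 = 8) = 2 (attained at k = 0)
  C[1][0] = min over k of (A[1][0] + B[0][0] = -5 + 6 = 1, A[1][1] + B[1][0] = 3 + 4 = 7) = 1 (attained at k = 0)
  C[1][1] = min over k of (A[1][0] + B[0][1] = -5 + 7 = 2, A[1][1] + B[1][1] = 3 + 5 = 8) = 2 (attained at k = 0)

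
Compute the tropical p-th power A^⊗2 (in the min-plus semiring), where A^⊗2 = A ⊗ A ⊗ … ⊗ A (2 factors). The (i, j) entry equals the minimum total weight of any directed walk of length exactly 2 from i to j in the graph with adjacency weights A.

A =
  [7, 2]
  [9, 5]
A^⊗2 =
  [11, 7]
  [14, 10]

Each entry (A^⊗2)_ij equals the minimum over all length-2 walks i = v_0 → v_1 → … → v_2 = j of Σ_t A[v_t][v_{t+1}]. For example, for (i, j) = (0, 1) we minimise over 2 possible intermediate vertex sequences; the minimum is 7, attained along the walk 0 → 1 → 1.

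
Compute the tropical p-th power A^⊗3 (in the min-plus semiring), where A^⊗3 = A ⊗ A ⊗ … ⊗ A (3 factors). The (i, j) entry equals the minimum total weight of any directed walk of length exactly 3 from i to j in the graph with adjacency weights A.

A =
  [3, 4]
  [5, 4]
A^⊗3 =
  [9, 10]
  [11, 12]

Each entry (A^⊗3)_ij equals the minimum over all length-3 walks i = v_0 → v_1 → … → v_3 = j of Σ_t A[v_t][v_{t+1}]. For example, for (i, j) = (0, 1) we minimise over 4 possible intermediate vertex sequences; the minimum is 10, attained along the walk 0 → 0 → 0 → 1.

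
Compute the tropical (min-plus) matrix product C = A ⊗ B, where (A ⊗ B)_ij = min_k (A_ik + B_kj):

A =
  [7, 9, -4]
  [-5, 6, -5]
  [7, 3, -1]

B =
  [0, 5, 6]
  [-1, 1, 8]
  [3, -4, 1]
A ⊗ B =
  [-1, -8, -3]
  [-5, -9, -4]
  [2, -5, 0]

Apply the min-plus product entry-by-entry:
  C[0][0] = min over k of (A[0][0] + B[0][0] = 7 + 0 = 7, A[0][1] + B[1][0] = 9 + -1 = 8, A[0][2] + B[2][0] = -4 + 3 = -1) = -1 (attained at k = 2)
  C[0][1] = min over k of (A[0][0] + B[0][1] = 7 + 5 = 12, A[0][1] + B[1][1] = 9 + 1 = 10, A[0][2] + B[2][1] = -4 + -4 = -8) = -8 (attained at k = 2)
  C[0][2] = min over k of (A[0][0] + B[0][2] = 7 + 6 = 13, A[0][1] + B[1][2] = 9 + 8 = 17, A[0][2] + B[2][2] = -4 + 1 = -3) = -3 (attained at k = 2)
  C[1][0] = min over k of (A[1][0] + B[0][0] = -5 + 0 = -5, A[1][1] + B[1][0] = 6 + -1 = 5, A[1][2] + B[2][0] = -5 + 3 = -2) = -5 (attained at k = 0)
  C[1][1] = min over k of (A[1][0] + B[0][1] = -5 + 5 = 0, A[1][1] + B[1][1] = 6 + 1 = 7, A[1][2] + B[2][1] = -5 + -4 = -9) = -9 (attained at k = 2)
  C[1][2] = min over k of (A[1][0] + B[0][2] = -5 + 6 = 1, A[1][1] + B[1][2] = 6 + 8 = 14, A[1][2] + B[2][2] = -5 + 1 = -4) = -4 (attained at k = 2)
  C[2][0] = min over k of (A[2][0] + B[0][0] = 7 + 0 = 7, A[2][1] + B[1][0] = 3 + -1 = 2, A[2][2] + B[2][0] = -1 + 3 = 2) = 2 (attained at k = 1)
  C[2][1] = min over k of (A[2][0] + B[0][1] = 7 + 5 = 12, A[2][1] + B[1][1] = 3 + 1 = 4, A[2][2] + B[2][1] = -1 + -4 = -5) = -5 (attained at k = 2)
  C[2][2] = min over k of (A[2][0] + B[0][2] = 7 + 6 = 13, A[2][1] + B[1][2] = 3 + 8 = 11, A[2][2] + B[2][2] = -1 + 1 = 0) = 0 (attained at k = 2)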